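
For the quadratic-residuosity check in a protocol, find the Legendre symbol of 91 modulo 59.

(91|59)
  = (32|59)    [91 ≡ 32 mod 59]
  = -(1|59)    [59 ≡ 3 mod 8 ⇒ (2|59)^5 = -1]
  = -1    [(1|59) = 1]

-1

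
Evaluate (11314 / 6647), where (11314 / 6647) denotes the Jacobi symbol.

-1

Reduce the numerator: 11314 ≡ 4667 (mod 6647), so (11314 / 6647) = (4667 / 6647).
Both 4667 ≡ 3 and 6647 ≡ 3 (mod 4), so reciprocity gives (4667 / 6647) = -(6647 / 4667). Reduce: 6647 ≡ 1980 (mod 4667). Now have -(1980 / 4667).
Factor out 2: 1980 = 2^2·495. Since 4667 ≡ 3 (mod 8), (2 / 4667) = -1, and (2 / 4667)^2 = +1. Now have -(495 / 4667).
Both 495 ≡ 3 and 4667 ≡ 3 (mod 4), so reciprocity gives (495 / 4667) = -(4667 / 495). Reduce: 4667 ≡ 212 (mod 495). Now have (212 / 495).
Factor out 2: 212 = 2^2·53. Since 495 ≡ 7 (mod 8), (2 / 495) = +1, and (2 / 495)^2 = +1. Now have (53 / 495).
53 ≡ 1 (mod 4), so quadratic reciprocity gives (53 / 495) = (495 / 53). Reduce: 495 ≡ 18 (mod 53). Now have (18 / 53).
Factor out 2: 18 = 2·9. Since 53 ≡ 5 (mod 8), (2 / 53) = -1. Now have -(9 / 53).
9 ≡ 1 (mod 4), so quadratic reciprocity gives (9 / 53) = (53 / 9). Reduce: 53 ≡ 8 (mod 9). Now have -(8 / 9).
Factor out 2: 8 = 2^3. Since 9 ≡ 1 (mod 8), (2 / 9) = +1, and (2 / 9)^3 = +1. Now have -(1 / 9).
(1 / 9) = 1. Collecting the sign factors: -1.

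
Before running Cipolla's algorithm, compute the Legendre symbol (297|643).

1

(297|643)
  = (643|297)    [QR: 297 ≡ 1 mod 4, sign kept]
  = (49|297)    [643 ≡ 49 mod 297]
  = (297|49)    [QR: 49 ≡ 1 mod 4, sign kept]
  = (3|49)    [297 ≡ 3 mod 49]
  = (49|3)    [QR: 49 ≡ 1 mod 4, sign kept]
  = (1|3)    [49 ≡ 1 mod 3]
  = 1    [(1|3) = 1]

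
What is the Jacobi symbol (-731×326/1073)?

By multiplicativity, (-731·326/1073) = (-731/1073)·(326/1073).
First factor (-731/1073):
(-731/1073)
  = (342/1073)    [-731 ≡ 342 mod 1073]
  = (171/1073)    [1073 ≡ 1 mod 8 ⇒ (2/1073) = +1]
  = (1073/171)    [QR: 1073 ≡ 1 mod 4, sign kept]
  = (47/171)    [1073 ≡ 47 mod 171]
  = -(171/47)    [QR: both ≡ 3 mod 4, sign flips]
  = -(30/47)    [171 ≡ 30 mod 47]
  = -(15/47)    [47 ≡ 7 mod 8 ⇒ (2/47) = +1]
  = (47/15)    [QR: both ≡ 3 mod 4, sign flips]
  = (2/15)    [47 ≡ 2 mod 15]
  = (1/15)    [15 ≡ 7 mod 8 ⇒ (2/15) = +1]
  = 1    [(1/15) = 1]
Second factor (326/1073):
(326/1073)
  = (163/1073)    [1073 ≡ 1 mod 8 ⇒ (2/1073) = +1]
  = (1073/163)    [QR: 1073 ≡ 1 mod 4, sign kept]
  = (95/163)    [1073 ≡ 95 mod 163]
  = -(163/95)    [QR: both ≡ 3 mod 4, sign flips]
  = -(68/95)    [163 ≡ 68 mod 95]
  = -(17/95)    [95 ≡ 7 mod 8 ⇒ (2/95)^2 = +1]
  = -(95/17)    [QR: 17 ≡ 1 mod 4, sign kept]
  = -(10/17)    [95 ≡ 10 mod 17]
  = -(5/17)    [17 ≡ 1 mod 8 ⇒ (2/17) = +1]
  = -(17/5)    [QR: 5 ≡ 1 mod 4, sign kept]
  = -(2/5)    [17 ≡ 2 mod 5]
  = (1/5)    [5 ≡ 5 mod 8 ⇒ (2/5) = -1]
  = 1    [(1/5) = 1]
Product: (1)·(1) = 1.

1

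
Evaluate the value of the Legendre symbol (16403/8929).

-1

Reduce the numerator: 16403 ≡ 7474 (mod 8929), so (16403/8929) = (7474/8929).
Factor out 2: 7474 = 2·3737. Since 8929 ≡ 1 (mod 8), (2/8929) = +1. Now have (3737/8929).
3737 ≡ 1 (mod 4), so quadratic reciprocity gives (3737/8929) = (8929/3737). Reduce: 8929 ≡ 1455 (mod 3737). Now have (1455/3737).
3737 ≡ 1 (mod 4), so quadratic reciprocity gives (1455/3737) = (3737/1455). Reduce: 3737 ≡ 827 (mod 1455). Now have (827/1455).
Both 827 ≡ 3 and 1455 ≡ 3 (mod 4), so reciprocity gives (827/1455) = -(1455/827). Reduce: 1455 ≡ 628 (mod 827). Now have -(628/827).
Factor out 2: 628 = 2^2·157. Since 827 ≡ 3 (mod 8), (2/827) = -1, and (2/827)^2 = +1. Now have -(157/827).
157 ≡ 1 (mod 4), so quadratic reciprocity gives (157/827) = (827/157). Reduce: 827 ≡ 42 (mod 157). Now have -(42/157).
Factor out 2: 42 = 2·21. Since 157 ≡ 5 (mod 8), (2/157) = -1. Now have (21/157).
21 ≡ 1 (mod 4), so quadratic reciprocity gives (21/157) = (157/21). Reduce: 157 ≡ 10 (mod 21). Now have (10/21).
Factor out 2: 10 = 2·5. Since 21 ≡ 5 (mod 8), (2/21) = -1. Now have -(5/21).
5 ≡ 1 (mod 4), so quadratic reciprocity gives (5/21) = (21/5). Reduce: 21 ≡ 1 (mod 5). Now have -(1/5).
(1/5) = 1. Collecting the sign factors: -1.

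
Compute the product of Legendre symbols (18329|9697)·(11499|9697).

By multiplicativity, (18329·11499|9697) = (18329|9697)·(11499|9697).
First factor (18329|9697):
(18329|9697)
  = (8632|9697)    [18329 ≡ 8632 mod 9697]
  = (1079|9697)    [9697 ≡ 1 mod 8 ⇒ (2|9697)^3 = +1]
  = (9697|1079)    [QR: 9697 ≡ 1 mod 4, sign kept]
  = (1065|1079)    [9697 ≡ 1065 mod 1079]
  = (1079|1065)    [QR: 1065 ≡ 1 mod 4, sign kept]
  = (14|1065)    [1079 ≡ 14 mod 1065]
  = (7|1065)    [1065 ≡ 1 mod 8 ⇒ (2|1065) = +1]
  = (1065|7)    [QR: 1065 ≡ 1 mod 4, sign kept]
  = (1|7)    [1065 ≡ 1 mod 7]
  = 1    [(1|7) = 1]
Second factor (11499|9697):
(11499|9697)
  = (1802|9697)    [11499 ≡ 1802 mod 9697]
  = (901|9697)    [9697 ≡ 1 mod 8 ⇒ (2|9697) = +1]
  = (9697|901)    [QR: 901 ≡ 1 mod 4, sign kept]
  = (687|901)    [9697 ≡ 687 mod 901]
  = (901|687)    [QR: 901 ≡ 1 mod 4, sign kept]
  = (214|687)    [901 ≡ 214 mod 687]
  = (107|687)    [687 ≡ 7 mod 8 ⇒ (2|687) = +1]
  = -(687|107)    [QR: both ≡ 3 mod 4, sign flips]
  = -(45|107)    [687 ≡ 45 mod 107]
  = -(107|45)    [QR: 45 ≡ 1 mod 4, sign kept]
  = -(17|45)    [107 ≡ 17 mod 45]
  = -(45|17)    [QR: 17 ≡ 1 mod 4, sign kept]
  = -(11|17)    [45 ≡ 11 mod 17]
  = -(17|11)    [QR: 17 ≡ 1 mod 4, sign kept]
  = -(6|11)    [17 ≡ 6 mod 11]
  = (3|11)    [11 ≡ 3 mod 8 ⇒ (2|11) = -1]
  = -(11|3)    [QR: both ≡ 3 mod 4, sign flips]
  = -(2|3)    [11 ≡ 2 mod 3]
  = (1|3)    [3 ≡ 3 mod 8 ⇒ (2|3) = -1]
  = 1    [(1|3) = 1]
Product: (1)·(1) = 1.

1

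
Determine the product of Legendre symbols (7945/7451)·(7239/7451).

By multiplicativity, (7945·7239/7451) = (7945/7451)·(7239/7451).
First factor (7945/7451):
(7945/7451)
  = (494/7451)    [7945 ≡ 494 mod 7451]
  = -(247/7451)    [7451 ≡ 3 mod 8 ⇒ (2/7451) = -1]
  = (7451/247)    [QR: both ≡ 3 mod 4, sign flips]
  = (41/247)    [7451 ≡ 41 mod 247]
  = (247/41)    [QR: 41 ≡ 1 mod 4, sign kept]
  = (1/41)    [247 ≡ 1 mod 41]
  = 1    [(1/41) = 1]
Second factor (7239/7451):
(7239/7451)
  = -(7451/7239)    [QR: both ≡ 3 mod 4, sign flips]
  = -(212/7239)    [7451 ≡ 212 mod 7239]
  = -(53/7239)    [7239 ≡ 7 mod 8 ⇒ (2/7239)^2 = +1]
  = -(7239/53)    [QR: 53 ≡ 1 mod 4, sign kept]
  = -(31/53)    [7239 ≡ 31 mod 53]
  = -(53/31)    [QR: 53 ≡ 1 mod 4, sign kept]
  = -(22/31)    [53 ≡ 22 mod 31]
  = -(11/31)    [31 ≡ 7 mod 8 ⇒ (2/31) = +1]
  = (31/11)    [QR: both ≡ 3 mod 4, sign flips]
  = (9/11)    [31 ≡ 9 mod 11]
  = (11/9)    [QR: 9 ≡ 1 mod 4, sign kept]
  = (2/9)    [11 ≡ 2 mod 9]
  = (1/9)    [9 ≡ 1 mod 8 ⇒ (2/9) = +1]
  = 1    [(1/9) = 1]
Product: (1)·(1) = 1.

1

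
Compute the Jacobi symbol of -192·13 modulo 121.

By multiplicativity, (-192·13/121) = (-192/121)·(13/121).
First factor (-192/121):
Pull out -1: (-192/121) = (-1/121)·(192/121). Since 121 ≡ 1 (mod 4), (-1/121) = +1. Now have (192/121).
Reduce the numerator: 192 ≡ 71 (mod 121), so (192/121) = (71/121).
121 ≡ 1 (mod 4), so quadratic reciprocity gives (71/121) = (121/71). Reduce: 121 ≡ 50 (mod 71). Now have (50/71).
Factor out 2: 50 = 2·25. Since 71 ≡ 7 (mod 8), (2/71) = +1. Now have (25/71).
25 ≡ 1 (mod 4), so quadratic reciprocity gives (25/71) = (71/25). Reduce: 71 ≡ 21 (mod 25). Now have (21/25).
21 ≡ 1 (mod 4), so quadratic reciprocity gives (21/25) = (25/21). Reduce: 25 ≡ 4 (mod 21). Now have (4/21).
Factor out 2: 4 = 2^2. Since 21 ≡ 5 (mod 8), (2/21) = -1, and (2/21)^2 = +1. Now have (1/21).
(1/21) = 1. Collecting the sign factors: 1.
Second factor (13/121):
13 ≡ 1 (mod 4), so quadratic reciprocity gives (13/121) = (121/13). Reduce: 121 ≡ 4 (mod 13). Now have (4/13).
Factor out 2: 4 = 2^2. Since 13 ≡ 5 (mod 8), (2/13) = -1, and (2/13)^2 = +1. Now have (1/13).
(1/13) = 1. Collecting the sign factors: 1.
Product: (1)·(1) = 1.

1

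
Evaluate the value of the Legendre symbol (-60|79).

1

Reduce the numerator: -60 ≡ 19 (mod 79), so (-60|79) = (19|79).
Both 19 ≡ 3 and 79 ≡ 3 (mod 4), so reciprocity gives (19|79) = -(79|19). Reduce: 79 ≡ 3 (mod 19). Now have -(3|19).
Both 3 ≡ 3 and 19 ≡ 3 (mod 4), so reciprocity gives (3|19) = -(19|3). Reduce: 19 ≡ 1 (mod 3). Now have (1|3).
(1|3) = 1. Collecting the sign factors: 1.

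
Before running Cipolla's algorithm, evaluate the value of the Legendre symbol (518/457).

(518/457)
  = (61/457)    [518 ≡ 61 mod 457]
  = (457/61)    [QR: 61 ≡ 1 mod 4, sign kept]
  = (30/61)    [457 ≡ 30 mod 61]
  = -(15/61)    [61 ≡ 5 mod 8 ⇒ (2/61) = -1]
  = -(61/15)    [QR: 61 ≡ 1 mod 4, sign kept]
  = -(1/15)    [61 ≡ 1 mod 15]
  = -1    [(1/15) = 1]

-1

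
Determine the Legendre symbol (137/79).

-1

(137/79)
  = (58/79)    [137 ≡ 58 mod 79]
  = (29/79)    [79 ≡ 7 mod 8 ⇒ (2/79) = +1]
  = (79/29)    [QR: 29 ≡ 1 mod 4, sign kept]
  = (21/29)    [79 ≡ 21 mod 29]
  = (29/21)    [QR: 21 ≡ 1 mod 4, sign kept]
  = (8/21)    [29 ≡ 8 mod 21]
  = -(1/21)    [21 ≡ 5 mod 8 ⇒ (2/21)^3 = -1]
  = -1    [(1/21) = 1]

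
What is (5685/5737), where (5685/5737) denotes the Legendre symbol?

1

5685 ≡ 1 (mod 4), so quadratic reciprocity gives (5685/5737) = (5737/5685). Reduce: 5737 ≡ 52 (mod 5685). Now have (52/5685).
Factor out 2: 52 = 2^2·13. Since 5685 ≡ 5 (mod 8), (2/5685) = -1, and (2/5685)^2 = +1. Now have (13/5685).
13 ≡ 1 (mod 4), so quadratic reciprocity gives (13/5685) = (5685/13). Reduce: 5685 ≡ 4 (mod 13). Now have (4/13).
Factor out 2: 4 = 2^2. Since 13 ≡ 5 (mod 8), (2/13) = -1, and (2/13)^2 = +1. Now have (1/13).
(1/13) = 1. Collecting the sign factors: 1.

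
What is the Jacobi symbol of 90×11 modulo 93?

By multiplicativity, (90·11/93) = (90/93)·(11/93).
First factor (90/93):
(90/93)
  = -(45/93)    [93 ≡ 5 mod 8 ⇒ (2/93) = -1]
  = -(93/45)    [QR: 45 ≡ 1 mod 4, sign kept]
  = -(3/45)    [93 ≡ 3 mod 45]
  = -(45/3)    [QR: 45 ≡ 1 mod 4, sign kept]
  = -(0/3)    [45 ≡ 0 mod 3]
  = 0    [numerator 0, gcd > 1]
Second factor (11/93):
(11/93)
  = (93/11)    [QR: 93 ≡ 1 mod 4, sign kept]
  = (5/11)    [93 ≡ 5 mod 11]
  = (11/5)    [QR: 5 ≡ 1 mod 4, sign kept]
  = (1/5)    [11 ≡ 1 mod 5]
  = 1    [(1/5) = 1]
Product: (0)·(1) = 0.

0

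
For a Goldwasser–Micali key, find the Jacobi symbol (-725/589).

(-725/589)
  = (453/589)    [-725 ≡ 453 mod 589]
  = (589/453)    [QR: 453 ≡ 1 mod 4, sign kept]
  = (136/453)    [589 ≡ 136 mod 453]
  = -(17/453)    [453 ≡ 5 mod 8 ⇒ (2/453)^3 = -1]
  = -(453/17)    [QR: 17 ≡ 1 mod 4, sign kept]
  = -(11/17)    [453 ≡ 11 mod 17]
  = -(17/11)    [QR: 17 ≡ 1 mod 4, sign kept]
  = -(6/11)    [17 ≡ 6 mod 11]
  = (3/11)    [11 ≡ 3 mod 8 ⇒ (2/11) = -1]
  = -(11/3)    [QR: both ≡ 3 mod 4, sign flips]
  = -(2/3)    [11 ≡ 2 mod 3]
  = (1/3)    [3 ≡ 3 mod 8 ⇒ (2/3) = -1]
  = 1    [(1/3) = 1]

1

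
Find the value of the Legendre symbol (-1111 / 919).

1

Reduce the numerator: -1111 ≡ 727 (mod 919), so (-1111 / 919) = (727 / 919).
Both 727 ≡ 3 and 919 ≡ 3 (mod 4), so reciprocity gives (727 / 919) = -(919 / 727). Reduce: 919 ≡ 192 (mod 727). Now have -(192 / 727).
Factor out 2: 192 = 2^6·3. Since 727 ≡ 7 (mod 8), (2 / 727) = +1, and (2 / 727)^6 = +1. Now have -(3 / 727).
Both 3 ≡ 3 and 727 ≡ 3 (mod 4), so reciprocity gives (3 / 727) = -(727 / 3). Reduce: 727 ≡ 1 (mod 3). Now have (1 / 3).
(1 / 3) = 1. Collecting the sign factors: 1.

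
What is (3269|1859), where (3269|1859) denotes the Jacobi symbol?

(3269|1859)
  = (1410|1859)    [3269 ≡ 1410 mod 1859]
  = -(705|1859)    [1859 ≡ 3 mod 8 ⇒ (2|1859) = -1]
  = -(1859|705)    [QR: 705 ≡ 1 mod 4, sign kept]
  = -(449|705)    [1859 ≡ 449 mod 705]
  = -(705|449)    [QR: 449 ≡ 1 mod 4, sign kept]
  = -(256|449)    [705 ≡ 256 mod 449]
  = -(1|449)    [449 ≡ 1 mod 8 ⇒ (2|449)^8 = +1]
  = -1    [(1|449) = 1]

-1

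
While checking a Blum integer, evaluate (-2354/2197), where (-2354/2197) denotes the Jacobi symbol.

1

(-2354/2197)
  = (2040/2197)    [-2354 ≡ 2040 mod 2197]
  = -(255/2197)    [2197 ≡ 5 mod 8 ⇒ (2/2197)^3 = -1]
  = -(2197/255)    [QR: 2197 ≡ 1 mod 4, sign kept]
  = -(157/255)    [2197 ≡ 157 mod 255]
  = -(255/157)    [QR: 157 ≡ 1 mod 4, sign kept]
  = -(98/157)    [255 ≡ 98 mod 157]
  = (49/157)    [157 ≡ 5 mod 8 ⇒ (2/157) = -1]
  = (157/49)    [QR: 49 ≡ 1 mod 4, sign kept]
  = (10/49)    [157 ≡ 10 mod 49]
  = (5/49)    [49 ≡ 1 mod 8 ⇒ (2/49) = +1]
  = (49/5)    [QR: 5 ≡ 1 mod 4, sign kept]
  = (4/5)    [49 ≡ 4 mod 5]
  = (1/5)    [5 ≡ 5 mod 8 ⇒ (2/5)^2 = +1]
  = 1    [(1/5) = 1]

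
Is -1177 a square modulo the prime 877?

Pull out -1: (-1177/877) = (-1/877)·(1177/877). Since 877 ≡ 1 (mod 4), (-1/877) = +1. Now have (1177/877).
Reduce the numerator: 1177 ≡ 300 (mod 877), so (1177/877) = (300/877).
Factor out 2: 300 = 2^2·75. Since 877 ≡ 5 (mod 8), (2/877) = -1, and (2/877)^2 = +1. Now have (75/877).
877 ≡ 1 (mod 4), so quadratic reciprocity gives (75/877) = (877/75). Reduce: 877 ≡ 52 (mod 75). Now have (52/75).
Factor out 2: 52 = 2^2·13. Since 75 ≡ 3 (mod 8), (2/75) = -1, and (2/75)^2 = +1. Now have (13/75).
13 ≡ 1 (mod 4), so quadratic reciprocity gives (13/75) = (75/13). Reduce: 75 ≡ 10 (mod 13). Now have (10/13).
Factor out 2: 10 = 2·5. Since 13 ≡ 5 (mod 8), (2/13) = -1. Now have -(5/13).
5 ≡ 1 (mod 4), so quadratic reciprocity gives (5/13) = (13/5). Reduce: 13 ≡ 3 (mod 5). Now have -(3/5).
5 ≡ 1 (mod 4), so quadratic reciprocity gives (3/5) = (5/3). Reduce: 5 ≡ 2 (mod 3). Now have -(2/3).
Factor out 2: 2 = 2. Since 3 ≡ 3 (mod 8), (2/3) = -1. Now have (1/3).
(1/3) = 1. Collecting the sign factors: 1.
(-1177/877) = 1, and 877 is prime, so -1177 is a quadratic residue mod 877.

yes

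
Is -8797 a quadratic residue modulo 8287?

no

Pull out -1: (-8797|8287) = (-1|8287)·(8797|8287). Since 8287 ≡ 3 (mod 4), (-1|8287) = -1. Now have -(8797|8287).
Reduce the numerator: 8797 ≡ 510 (mod 8287), so (8797|8287) = (510|8287).
Factor out 2: 510 = 2·255. Since 8287 ≡ 7 (mod 8), (2|8287) = +1. Now have -(255|8287).
Both 255 ≡ 3 and 8287 ≡ 3 (mod 4), so reciprocity gives (255|8287) = -(8287|255). Reduce: 8287 ≡ 127 (mod 255). Now have (127|255).
Both 127 ≡ 3 and 255 ≡ 3 (mod 4), so reciprocity gives (127|255) = -(255|127). Reduce: 255 ≡ 1 (mod 127). Now have -(1|127).
(1|127) = 1. Collecting the sign factors: -1.
(-8797|8287) = -1, and 8287 is prime, so -8797 is not a quadratic residue mod 8287.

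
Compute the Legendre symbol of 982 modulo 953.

(982/953)
  = (29/953)    [982 ≡ 29 mod 953]
  = (953/29)    [QR: 29 ≡ 1 mod 4, sign kept]
  = (25/29)    [953 ≡ 25 mod 29]
  = (29/25)    [QR: 25 ≡ 1 mod 4, sign kept]
  = (4/25)    [29 ≡ 4 mod 25]
  = (1/25)    [25 ≡ 1 mod 8 ⇒ (2/25)^2 = +1]
  = 1    [(1/25) = 1]

1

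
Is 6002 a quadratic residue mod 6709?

no

Factor out 2: 6002 = 2·3001. Since 6709 ≡ 5 (mod 8), (2/6709) = -1. Now have -(3001/6709).
3001 ≡ 1 (mod 4), so quadratic reciprocity gives (3001/6709) = (6709/3001). Reduce: 6709 ≡ 707 (mod 3001). Now have -(707/3001).
3001 ≡ 1 (mod 4), so quadratic reciprocity gives (707/3001) = (3001/707). Reduce: 3001 ≡ 173 (mod 707). Now have -(173/707).
173 ≡ 1 (mod 4), so quadratic reciprocity gives (173/707) = (707/173). Reduce: 707 ≡ 15 (mod 173). Now have -(15/173).
173 ≡ 1 (mod 4), so quadratic reciprocity gives (15/173) = (173/15). Reduce: 173 ≡ 8 (mod 15). Now have -(8/15).
Factor out 2: 8 = 2^3. Since 15 ≡ 7 (mod 8), (2/15) = +1, and (2/15)^3 = +1. Now have -(1/15).
(1/15) = 1. Collecting the sign factors: -1.
The Legendre symbol is -1, so x^2 ≡ 6002 (mod 6709) has no solution.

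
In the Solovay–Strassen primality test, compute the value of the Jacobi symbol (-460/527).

1

(-460/527)
  = (67/527)    [-460 ≡ 67 mod 527]
  = -(527/67)    [QR: both ≡ 3 mod 4, sign flips]
  = -(58/67)    [527 ≡ 58 mod 67]
  = (29/67)    [67 ≡ 3 mod 8 ⇒ (2/67) = -1]
  = (67/29)    [QR: 29 ≡ 1 mod 4, sign kept]
  = (9/29)    [67 ≡ 9 mod 29]
  = (29/9)    [QR: 9 ≡ 1 mod 4, sign kept]
  = (2/9)    [29 ≡ 2 mod 9]
  = (1/9)    [9 ≡ 1 mod 8 ⇒ (2/9) = +1]
  = 1    [(1/9) = 1]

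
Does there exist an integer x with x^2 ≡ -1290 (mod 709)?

no

Reduce the numerator: -1290 ≡ 128 (mod 709), so (-1290/709) = (128/709).
Factor out 2: 128 = 2^7. Since 709 ≡ 5 (mod 8), (2/709) = -1, and (2/709)^7 = -1. Now have -(1/709).
(1/709) = 1. Collecting the sign factors: -1.
(-1290/709) = -1, and 709 is prime, so -1290 is not a quadratic residue mod 709.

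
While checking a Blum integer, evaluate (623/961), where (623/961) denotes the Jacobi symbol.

1

(623/961)
  = (961/623)    [QR: 961 ≡ 1 mod 4, sign kept]
  = (338/623)    [961 ≡ 338 mod 623]
  = (169/623)    [623 ≡ 7 mod 8 ⇒ (2/623) = +1]
  = (623/169)    [QR: 169 ≡ 1 mod 4, sign kept]
  = (116/169)    [623 ≡ 116 mod 169]
  = (29/169)    [169 ≡ 1 mod 8 ⇒ (2/169)^2 = +1]
  = (169/29)    [QR: 29 ≡ 1 mod 4, sign kept]
  = (24/29)    [169 ≡ 24 mod 29]
  = -(3/29)    [29 ≡ 5 mod 8 ⇒ (2/29)^3 = -1]
  = -(29/3)    [QR: 29 ≡ 1 mod 4, sign kept]
  = -(2/3)    [29 ≡ 2 mod 3]
  = (1/3)    [3 ≡ 3 mod 8 ⇒ (2/3) = -1]
  = 1    [(1/3) = 1]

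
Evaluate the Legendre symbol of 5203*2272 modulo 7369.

-1

By multiplicativity, (5203·2272/7369) = (5203/7369)·(2272/7369).
First factor (5203/7369):
(5203/7369)
  = (7369/5203)    [QR: 7369 ≡ 1 mod 4, sign kept]
  = (2166/5203)    [7369 ≡ 2166 mod 5203]
  = -(1083/5203)    [5203 ≡ 3 mod 8 ⇒ (2/5203) = -1]
  = (5203/1083)    [QR: both ≡ 3 mod 4, sign flips]
  = (871/1083)    [5203 ≡ 871 mod 1083]
  = -(1083/871)    [QR: both ≡ 3 mod 4, sign flips]
  = -(212/871)    [1083 ≡ 212 mod 871]
  = -(53/871)    [871 ≡ 7 mod 8 ⇒ (2/871)^2 = +1]
  = -(871/53)    [QR: 53 ≡ 1 mod 4, sign kept]
  = -(23/53)    [871 ≡ 23 mod 53]
  = -(53/23)    [QR: 53 ≡ 1 mod 4, sign kept]
  = -(7/23)    [53 ≡ 7 mod 23]
  = (23/7)    [QR: both ≡ 3 mod 4, sign flips]
  = (2/7)    [23 ≡ 2 mod 7]
  = (1/7)    [7 ≡ 7 mod 8 ⇒ (2/7) = +1]
  = 1    [(1/7) = 1]
Second factor (2272/7369):
(2272/7369)
  = (71/7369)    [7369 ≡ 1 mod 8 ⇒ (2/7369)^5 = +1]
  = (7369/71)    [QR: 7369 ≡ 1 mod 4, sign kept]
  = (56/71)    [7369 ≡ 56 mod 71]
  = (7/71)    [71 ≡ 7 mod 8 ⇒ (2/71)^3 = +1]
  = -(71/7)    [QR: both ≡ 3 mod 4, sign flips]
  = -(1/7)    [71 ≡ 1 mod 7]
  = -1    [(1/7) = 1]
Product: (1)·(-1) = -1.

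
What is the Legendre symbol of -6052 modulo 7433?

(-6052 / 7433)
  = (1381 / 7433)    [-6052 ≡ 1381 mod 7433]
  = (7433 / 1381)    [QR: 1381 ≡ 1 mod 4, sign kept]
  = (528 / 1381)    [7433 ≡ 528 mod 1381]
  = (33 / 1381)    [1381 ≡ 5 mod 8 ⇒ (2 / 1381)^4 = +1]
  = (1381 / 33)    [QR: 33 ≡ 1 mod 4, sign kept]
  = (28 / 33)    [1381 ≡ 28 mod 33]
  = (7 / 33)    [33 ≡ 1 mod 8 ⇒ (2 / 33)^2 = +1]
  = (33 / 7)    [QR: 33 ≡ 1 mod 4, sign kept]
  = (5 / 7)    [33 ≡ 5 mod 7]
  = (7 / 5)    [QR: 5 ≡ 1 mod 4, sign kept]
  = (2 / 5)    [7 ≡ 2 mod 5]
  = -(1 / 5)    [5 ≡ 5 mod 8 ⇒ (2 / 5) = -1]
  = -1    [(1 / 5) = 1]

-1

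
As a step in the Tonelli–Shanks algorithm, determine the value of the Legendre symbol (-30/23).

(-30/23)
  = (16/23)    [-30 ≡ 16 mod 23]
  = (1/23)    [23 ≡ 7 mod 8 ⇒ (2/23)^4 = +1]
  = 1    [(1/23) = 1]

1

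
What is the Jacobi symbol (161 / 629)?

161 ≡ 1 (mod 4), so quadratic reciprocity gives (161 / 629) = (629 / 161). Reduce: 629 ≡ 146 (mod 161). Now have (146 / 161).
Factor out 2: 146 = 2·73. Since 161 ≡ 1 (mod 8), (2 / 161) = +1. Now have (73 / 161).
73 ≡ 1 (mod 4), so quadratic reciprocity gives (73 / 161) = (161 / 73). Reduce: 161 ≡ 15 (mod 73). Now have (15 / 73).
73 ≡ 1 (mod 4), so quadratic reciprocity gives (15 / 73) = (73 / 15). Reduce: 73 ≡ 13 (mod 15). Now have (13 / 15).
13 ≡ 1 (mod 4), so quadratic reciprocity gives (13 / 15) = (15 / 13). Reduce: 15 ≡ 2 (mod 13). Now have (2 / 13).
Factor out 2: 2 = 2. Since 13 ≡ 5 (mod 8), (2 / 13) = -1. Now have -(1 / 13).
(1 / 13) = 1. Collecting the sign factors: -1.

-1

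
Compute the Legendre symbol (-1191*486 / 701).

By multiplicativity, (-1191·486 / 701) = (-1191 / 701)·(486 / 701).
First factor (-1191 / 701):
(-1191 / 701)
  = (1191 / 701)    [701 ≡ 1 mod 4 ⇒ (-1 / 701) = +1]
  = (490 / 701)    [1191 ≡ 490 mod 701]
  = -(245 / 701)    [701 ≡ 5 mod 8 ⇒ (2 / 701) = -1]
  = -(701 / 245)    [QR: 245 ≡ 1 mod 4, sign kept]
  = -(211 / 245)    [701 ≡ 211 mod 245]
  = -(245 / 211)    [QR: 245 ≡ 1 mod 4, sign kept]
  = -(34 / 211)    [245 ≡ 34 mod 211]
  = (17 / 211)    [211 ≡ 3 mod 8 ⇒ (2 / 211) = -1]
  = (211 / 17)    [QR: 17 ≡ 1 mod 4, sign kept]
  = (7 / 17)    [211 ≡ 7 mod 17]
  = (17 / 7)    [QR: 17 ≡ 1 mod 4, sign kept]
  = (3 / 7)    [17 ≡ 3 mod 7]
  = -(7 / 3)    [QR: both ≡ 3 mod 4, sign flips]
  = -(1 / 3)    [7 ≡ 1 mod 3]
  = -1    [(1 / 3) = 1]
Second factor (486 / 701):
(486 / 701)
  = -(243 / 701)    [701 ≡ 5 mod 8 ⇒ (2 / 701) = -1]
  = -(701 / 243)    [QR: 701 ≡ 1 mod 4, sign kept]
  = -(215 / 243)    [701 ≡ 215 mod 243]
  = (243 / 215)    [QR: both ≡ 3 mod 4, sign flips]
  = (28 / 215)    [243 ≡ 28 mod 215]
  = (7 / 215)    [215 ≡ 7 mod 8 ⇒ (2 / 215)^2 = +1]
  = -(215 / 7)    [QR: both ≡ 3 mod 4, sign flips]
  = -(5 / 7)    [215 ≡ 5 mod 7]
  = -(7 / 5)    [QR: 5 ≡ 1 mod 4, sign kept]
  = -(2 / 5)    [7 ≡ 2 mod 5]
  = (1 / 5)    [5 ≡ 5 mod 8 ⇒ (2 / 5) = -1]
  = 1    [(1 / 5) = 1]
Product: (-1)·(1) = -1.

-1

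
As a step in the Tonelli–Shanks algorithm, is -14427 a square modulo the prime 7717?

yes

Pull out -1: (-14427|7717) = (-1|7717)·(14427|7717). Since 7717 ≡ 1 (mod 4), (-1|7717) = +1. Now have (14427|7717).
Reduce the numerator: 14427 ≡ 6710 (mod 7717), so (14427|7717) = (6710|7717).
Factor out 2: 6710 = 2·3355. Since 7717 ≡ 5 (mod 8), (2|7717) = -1. Now have -(3355|7717).
7717 ≡ 1 (mod 4), so quadratic reciprocity gives (3355|7717) = (7717|3355). Reduce: 7717 ≡ 1007 (mod 3355). Now have -(1007|3355).
Both 1007 ≡ 3 and 3355 ≡ 3 (mod 4), so reciprocity gives (1007|3355) = -(3355|1007). Reduce: 3355 ≡ 334 (mod 1007). Now have (334|1007).
Factor out 2: 334 = 2·167. Since 1007 ≡ 7 (mod 8), (2|1007) = +1. Now have (167|1007).
Both 167 ≡ 3 and 1007 ≡ 3 (mod 4), so reciprocity gives (167|1007) = -(1007|167). Reduce: 1007 ≡ 5 (mod 167). Now have -(5|167).
5 ≡ 1 (mod 4), so quadratic reciprocity gives (5|167) = (167|5). Reduce: 167 ≡ 2 (mod 5). Now have -(2|5).
Factor out 2: 2 = 2. Since 5 ≡ 5 (mod 8), (2|5) = -1. Now have (1|5).
(1|5) = 1. Collecting the sign factors: 1.
The Legendre symbol is 1, so x^2 ≡ -14427 (mod 7717) has solution.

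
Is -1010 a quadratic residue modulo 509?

no

Pull out -1: (-1010/509) = (-1/509)·(1010/509). Since 509 ≡ 1 (mod 4), (-1/509) = +1. Now have (1010/509).
Reduce the numerator: 1010 ≡ 501 (mod 509), so (1010/509) = (501/509).
501 ≡ 1 (mod 4), so quadratic reciprocity gives (501/509) = (509/501). Reduce: 509 ≡ 8 (mod 501). Now have (8/501).
Factor out 2: 8 = 2^3. Since 501 ≡ 5 (mod 8), (2/501) = -1, and (2/501)^3 = -1. Now have -(1/501).
(1/501) = 1. Collecting the sign factors: -1.
The Legendre symbol is -1, so x^2 ≡ -1010 (mod 509) has no solution.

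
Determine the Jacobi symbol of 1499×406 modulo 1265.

1

By multiplicativity, (1499·406/1265) = (1499/1265)·(406/1265).
First factor (1499/1265):
(1499/1265)
  = (234/1265)    [1499 ≡ 234 mod 1265]
  = (117/1265)    [1265 ≡ 1 mod 8 ⇒ (2/1265) = +1]
  = (1265/117)    [QR: 117 ≡ 1 mod 4, sign kept]
  = (95/117)    [1265 ≡ 95 mod 117]
  = (117/95)    [QR: 117 ≡ 1 mod 4, sign kept]
  = (22/95)    [117 ≡ 22 mod 95]
  = (11/95)    [95 ≡ 7 mod 8 ⇒ (2/95) = +1]
  = -(95/11)    [QR: both ≡ 3 mod 4, sign flips]
  = -(7/11)    [95 ≡ 7 mod 11]
  = (11/7)    [QR: both ≡ 3 mod 4, sign flips]
  = (4/7)    [11 ≡ 4 mod 7]
  = (1/7)    [7 ≡ 7 mod 8 ⇒ (2/7)^2 = +1]
  = 1    [(1/7) = 1]
Second factor (406/1265):
(406/1265)
  = (203/1265)    [1265 ≡ 1 mod 8 ⇒ (2/1265) = +1]
  = (1265/203)    [QR: 1265 ≡ 1 mod 4, sign kept]
  = (47/203)    [1265 ≡ 47 mod 203]
  = -(203/47)    [QR: both ≡ 3 mod 4, sign flips]
  = -(15/47)    [203 ≡ 15 mod 47]
  = (47/15)    [QR: both ≡ 3 mod 4, sign flips]
  = (2/15)    [47 ≡ 2 mod 15]
  = (1/15)    [15 ≡ 7 mod 8 ⇒ (2/15) = +1]
  = 1    [(1/15) = 1]
Product: (1)·(1) = 1.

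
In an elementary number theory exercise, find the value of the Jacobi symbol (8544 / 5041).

1

(8544 / 5041)
  = (3503 / 5041)    [8544 ≡ 3503 mod 5041]
  = (5041 / 3503)    [QR: 5041 ≡ 1 mod 4, sign kept]
  = (1538 / 3503)    [5041 ≡ 1538 mod 3503]
  = (769 / 3503)    [3503 ≡ 7 mod 8 ⇒ (2 / 3503) = +1]
  = (3503 / 769)    [QR: 769 ≡ 1 mod 4, sign kept]
  = (427 / 769)    [3503 ≡ 427 mod 769]
  = (769 / 427)    [QR: 769 ≡ 1 mod 4, sign kept]
  = (342 / 427)    [769 ≡ 342 mod 427]
  = -(171 / 427)    [427 ≡ 3 mod 8 ⇒ (2 / 427) = -1]
  = (427 / 171)    [QR: both ≡ 3 mod 4, sign flips]
  = (85 / 171)    [427 ≡ 85 mod 171]
  = (171 / 85)    [QR: 85 ≡ 1 mod 4, sign kept]
  = (1 / 85)    [171 ≡ 1 mod 85]
  = 1    [(1 / 85) = 1]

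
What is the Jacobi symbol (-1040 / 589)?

1

Reduce the numerator: -1040 ≡ 138 (mod 589), so (-1040 / 589) = (138 / 589).
Factor out 2: 138 = 2·69. Since 589 ≡ 5 (mod 8), (2 / 589) = -1. Now have -(69 / 589).
69 ≡ 1 (mod 4), so quadratic reciprocity gives (69 / 589) = (589 / 69). Reduce: 589 ≡ 37 (mod 69). Now have -(37 / 69).
37 ≡ 1 (mod 4), so quadratic reciprocity gives (37 / 69) = (69 / 37). Reduce: 69 ≡ 32 (mod 37). Now have -(32 / 37).
Factor out 2: 32 = 2^5. Since 37 ≡ 5 (mod 8), (2 / 37) = -1, and (2 / 37)^5 = -1. Now have (1 / 37).
(1 / 37) = 1. Collecting the sign factors: 1.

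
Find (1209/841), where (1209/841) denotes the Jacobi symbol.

1

(1209/841)
  = (368/841)    [1209 ≡ 368 mod 841]
  = (23/841)    [841 ≡ 1 mod 8 ⇒ (2/841)^4 = +1]
  = (841/23)    [QR: 841 ≡ 1 mod 4, sign kept]
  = (13/23)    [841 ≡ 13 mod 23]
  = (23/13)    [QR: 13 ≡ 1 mod 4, sign kept]
  = (10/13)    [23 ≡ 10 mod 13]
  = -(5/13)    [13 ≡ 5 mod 8 ⇒ (2/13) = -1]
  = -(13/5)    [QR: 5 ≡ 1 mod 4, sign kept]
  = -(3/5)    [13 ≡ 3 mod 5]
  = -(5/3)    [QR: 5 ≡ 1 mod 4, sign kept]
  = -(2/3)    [5 ≡ 2 mod 3]
  = (1/3)    [3 ≡ 3 mod 8 ⇒ (2/3) = -1]
  = 1    [(1/3) = 1]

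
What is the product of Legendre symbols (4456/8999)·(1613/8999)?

1

By multiplicativity, (4456·1613/8999) = (4456/8999)·(1613/8999).
First factor (4456/8999):
Factor out 2: 4456 = 2^3·557. Since 8999 ≡ 7 (mod 8), (2/8999) = +1, and (2/8999)^3 = +1. Now have (557/8999).
557 ≡ 1 (mod 4), so quadratic reciprocity gives (557/8999) = (8999/557). Reduce: 8999 ≡ 87 (mod 557). Now have (87/557).
557 ≡ 1 (mod 4), so quadratic reciprocity gives (87/557) = (557/87). Reduce: 557 ≡ 35 (mod 87). Now have (35/87).
Both 35 ≡ 3 and 87 ≡ 3 (mod 4), so reciprocity gives (35/87) = -(87/35). Reduce: 87 ≡ 17 (mod 35). Now have -(17/35).
17 ≡ 1 (mod 4), so quadratic reciprocity gives (17/35) = (35/17). Reduce: 35 ≡ 1 (mod 17). Now have -(1/17).
(1/17) = 1. Collecting the sign factors: -1.
Second factor (1613/8999):
1613 ≡ 1 (mod 4), so quadratic reciprocity gives (1613/8999) = (8999/1613). Reduce: 8999 ≡ 934 (mod 1613). Now have (934/1613).
Factor out 2: 934 = 2·467. Since 1613 ≡ 5 (mod 8), (2/1613) = -1. Now have -(467/1613).
1613 ≡ 1 (mod 4), so quadratic reciprocity gives (467/1613) = (1613/467). Reduce: 1613 ≡ 212 (mod 467). Now have -(212/467).
Factor out 2: 212 = 2^2·53. Since 467 ≡ 3 (mod 8), (2/467) = -1, and (2/467)^2 = +1. Now have -(53/467).
53 ≡ 1 (mod 4), so quadratic reciprocity gives (53/467) = (467/53). Reduce: 467 ≡ 43 (mod 53). Now have -(43/53).
53 ≡ 1 (mod 4), so quadratic reciprocity gives (43/53) = (53/43). Reduce: 53 ≡ 10 (mod 43). Now have -(10/43).
Factor out 2: 10 = 2·5. Since 43 ≡ 3 (mod 8), (2/43) = -1. Now have (5/43).
5 ≡ 1 (mod 4), so quadratic reciprocity gives (5/43) = (43/5). Reduce: 43 ≡ 3 (mod 5). Now have (3/5).
5 ≡ 1 (mod 4), so quadratic reciprocity gives (3/5) = (5/3). Reduce: 5 ≡ 2 (mod 3). Now have (2/3).
Factor out 2: 2 = 2. Since 3 ≡ 3 (mod 8), (2/3) = -1. Now have -(1/3).
(1/3) = 1. Collecting the sign factors: -1.
Product: (-1)·(-1) = 1.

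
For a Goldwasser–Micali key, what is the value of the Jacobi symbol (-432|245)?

-1

(-432|245)
  = (58|245)    [-432 ≡ 58 mod 245]
  = -(29|245)    [245 ≡ 5 mod 8 ⇒ (2|245) = -1]
  = -(245|29)    [QR: 29 ≡ 1 mod 4, sign kept]
  = -(13|29)    [245 ≡ 13 mod 29]
  = -(29|13)    [QR: 13 ≡ 1 mod 4, sign kept]
  = -(3|13)    [29 ≡ 3 mod 13]
  = -(13|3)    [QR: 13 ≡ 1 mod 4, sign kept]
  = -(1|3)    [13 ≡ 1 mod 3]
  = -1    [(1|3) = 1]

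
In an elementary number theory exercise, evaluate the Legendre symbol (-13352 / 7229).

Reduce the numerator: -13352 ≡ 1106 (mod 7229), so (-13352 / 7229) = (1106 / 7229).
Factor out 2: 1106 = 2·553. Since 7229 ≡ 5 (mod 8), (2 / 7229) = -1. Now have -(553 / 7229).
553 ≡ 1 (mod 4), so quadratic reciprocity gives (553 / 7229) = (7229 / 553). Reduce: 7229 ≡ 40 (mod 553). Now have -(40 / 553).
Factor out 2: 40 = 2^3·5. Since 553 ≡ 1 (mod 8), (2 / 553) = +1, and (2 / 553)^3 = +1. Now have -(5 / 553).
5 ≡ 1 (mod 4), so quadratic reciprocity gives (5 / 553) = (553 / 5). Reduce: 553 ≡ 3 (mod 5). Now have -(3 / 5).
5 ≡ 1 (mod 4), so quadratic reciprocity gives (3 / 5) = (5 / 3). Reduce: 5 ≡ 2 (mod 3). Now have -(2 / 3).
Factor out 2: 2 = 2. Since 3 ≡ 3 (mod 8), (2 / 3) = -1. Now have (1 / 3).
(1 / 3) = 1. Collecting the sign factors: 1.

1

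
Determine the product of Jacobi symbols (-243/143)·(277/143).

By multiplicativity, (-243·277/143) = (-243/143)·(277/143).
First factor (-243/143):
Reduce the numerator: -243 ≡ 43 (mod 143), so (-243/143) = (43/143).
Both 43 ≡ 3 and 143 ≡ 3 (mod 4), so reciprocity gives (43/143) = -(143/43). Reduce: 143 ≡ 14 (mod 43). Now have -(14/43).
Factor out 2: 14 = 2·7. Since 43 ≡ 3 (mod 8), (2/43) = -1. Now have (7/43).
Both 7 ≡ 3 and 43 ≡ 3 (mod 4), so reciprocity gives (7/43) = -(43/7). Reduce: 43 ≡ 1 (mod 7). Now have -(1/7).
(1/7) = 1. Collecting the sign factors: -1.
Second factor (277/143):
Reduce the numerator: 277 ≡ 134 (mod 143), so (277/143) = (134/143).
Factor out 2: 134 = 2·67. Since 143 ≡ 7 (mod 8), (2/143) = +1. Now have (67/143).
Both 67 ≡ 3 and 143 ≡ 3 (mod 4), so reciprocity gives (67/143) = -(143/67). Reduce: 143 ≡ 9 (mod 67). Now have -(9/67).
9 ≡ 1 (mod 4), so quadratic reciprocity gives (9/67) = (67/9). Reduce: 67 ≡ 4 (mod 9). Now have -(4/9).
Factor out 2: 4 = 2^2. Since 9 ≡ 1 (mod 8), (2/9) = +1, and (2/9)^2 = +1. Now have -(1/9).
(1/9) = 1. Collecting the sign factors: -1.
Product: (-1)·(-1) = 1.

1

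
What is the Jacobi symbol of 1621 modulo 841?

1

Reduce the numerator: 1621 ≡ 780 (mod 841), so (1621 / 841) = (780 / 841).
Factor out 2: 780 = 2^2·195. Since 841 ≡ 1 (mod 8), (2 / 841) = +1, and (2 / 841)^2 = +1. Now have (195 / 841).
841 ≡ 1 (mod 4), so quadratic reciprocity gives (195 / 841) = (841 / 195). Reduce: 841 ≡ 61 (mod 195). Now have (61 / 195).
61 ≡ 1 (mod 4), so quadratic reciprocity gives (61 / 195) = (195 / 61). Reduce: 195 ≡ 12 (mod 61). Now have (12 / 61).
Factor out 2: 12 = 2^2·3. Since 61 ≡ 5 (mod 8), (2 / 61) = -1, and (2 / 61)^2 = +1. Now have (3 / 61).
61 ≡ 1 (mod 4), so quadratic reciprocity gives (3 / 61) = (61 / 3). Reduce: 61 ≡ 1 (mod 3). Now have (1 / 3).
(1 / 3) = 1. Collecting the sign factors: 1.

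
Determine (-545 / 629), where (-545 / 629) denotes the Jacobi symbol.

Pull out -1: (-545 / 629) = (-1 / 629)·(545 / 629). Since 629 ≡ 1 (mod 4), (-1 / 629) = +1. Now have (545 / 629).
545 ≡ 1 (mod 4), so quadratic reciprocity gives (545 / 629) = (629 / 545). Reduce: 629 ≡ 84 (mod 545). Now have (84 / 545).
Factor out 2: 84 = 2^2·21. Since 545 ≡ 1 (mod 8), (2 / 545) = +1, and (2 / 545)^2 = +1. Now have (21 / 545).
21 ≡ 1 (mod 4), so quadratic reciprocity gives (21 / 545) = (545 / 21). Reduce: 545 ≡ 20 (mod 21). Now have (20 / 21).
Factor out 2: 20 = 2^2·5. Since 21 ≡ 5 (mod 8), (2 / 21) = -1, and (2 / 21)^2 = +1. Now have (5 / 21).
5 ≡ 1 (mod 4), so quadratic reciprocity gives (5 / 21) = (21 / 5). Reduce: 21 ≡ 1 (mod 5). Now have (1 / 5).
(1 / 5) = 1. Collecting the sign factors: 1.

1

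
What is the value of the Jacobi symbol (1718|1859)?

(1718|1859)
  = -(859|1859)    [1859 ≡ 3 mod 8 ⇒ (2|1859) = -1]
  = (1859|859)    [QR: both ≡ 3 mod 4, sign flips]
  = (141|859)    [1859 ≡ 141 mod 859]
  = (859|141)    [QR: 141 ≡ 1 mod 4, sign kept]
  = (13|141)    [859 ≡ 13 mod 141]
  = (141|13)    [QR: 13 ≡ 1 mod 4, sign kept]
  = (11|13)    [141 ≡ 11 mod 13]
  = (13|11)    [QR: 13 ≡ 1 mod 4, sign kept]
  = (2|11)    [13 ≡ 2 mod 11]
  = -(1|11)    [11 ≡ 3 mod 8 ⇒ (2|11) = -1]
  = -1    [(1|11) = 1]

-1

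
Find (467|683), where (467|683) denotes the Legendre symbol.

Both 467 ≡ 3 and 683 ≡ 3 (mod 4), so reciprocity gives (467|683) = -(683|467). Reduce: 683 ≡ 216 (mod 467). Now have -(216|467).
Factor out 2: 216 = 2^3·27. Since 467 ≡ 3 (mod 8), (2|467) = -1, and (2|467)^3 = -1. Now have (27|467).
Both 27 ≡ 3 and 467 ≡ 3 (mod 4), so reciprocity gives (27|467) = -(467|27). Reduce: 467 ≡ 8 (mod 27). Now have -(8|27).
Factor out 2: 8 = 2^3. Since 27 ≡ 3 (mod 8), (2|27) = -1, and (2|27)^3 = -1. Now have (1|27).
(1|27) = 1. Collecting the sign factors: 1.

1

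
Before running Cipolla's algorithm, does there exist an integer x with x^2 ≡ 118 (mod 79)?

no

Reduce the numerator: 118 ≡ 39 (mod 79), so (118/79) = (39/79).
Both 39 ≡ 3 and 79 ≡ 3 (mod 4), so reciprocity gives (39/79) = -(79/39). Reduce: 79 ≡ 1 (mod 39). Now have -(1/39).
(1/39) = 1. Collecting the sign factors: -1.
(118/79) = -1, and 79 is prime, so 118 is not a quadratic residue mod 79.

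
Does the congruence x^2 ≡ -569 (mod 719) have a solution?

(-569|719)
  = (150|719)    [-569 ≡ 150 mod 719]
  = (75|719)    [719 ≡ 7 mod 8 ⇒ (2|719) = +1]
  = -(719|75)    [QR: both ≡ 3 mod 4, sign flips]
  = -(44|75)    [719 ≡ 44 mod 75]
  = -(11|75)    [75 ≡ 3 mod 8 ⇒ (2|75)^2 = +1]
  = (75|11)    [QR: both ≡ 3 mod 4, sign flips]
  = (9|11)    [75 ≡ 9 mod 11]
  = (11|9)    [QR: 9 ≡ 1 mod 4, sign kept]
  = (2|9)    [11 ≡ 2 mod 9]
  = (1|9)    [9 ≡ 1 mod 8 ⇒ (2|9) = +1]
  = 1    [(1|9) = 1]
(-569|719) = 1, and 719 is prime, so -569 is a quadratic residue mod 719.

yes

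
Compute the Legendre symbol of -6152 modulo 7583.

1

Reduce the numerator: -6152 ≡ 1431 (mod 7583), so (-6152 / 7583) = (1431 / 7583).
Both 1431 ≡ 3 and 7583 ≡ 3 (mod 4), so reciprocity gives (1431 / 7583) = -(7583 / 1431). Reduce: 7583 ≡ 428 (mod 1431). Now have -(428 / 1431).
Factor out 2: 428 = 2^2·107. Since 1431 ≡ 7 (mod 8), (2 / 1431) = +1, and (2 / 1431)^2 = +1. Now have -(107 / 1431).
Both 107 ≡ 3 and 1431 ≡ 3 (mod 4), so reciprocity gives (107 / 1431) = -(1431 / 107). Reduce: 1431 ≡ 40 (mod 107). Now have (40 / 107).
Factor out 2: 40 = 2^3·5. Since 107 ≡ 3 (mod 8), (2 / 107) = -1, and (2 / 107)^3 = -1. Now have -(5 / 107).
5 ≡ 1 (mod 4), so quadratic reciprocity gives (5 / 107) = (107 / 5). Reduce: 107 ≡ 2 (mod 5). Now have -(2 / 5).
Factor out 2: 2 = 2. Since 5 ≡ 5 (mod 8), (2 / 5) = -1. Now have (1 / 5).
(1 / 5) = 1. Collecting the sign factors: 1.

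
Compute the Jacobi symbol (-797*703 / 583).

1

By multiplicativity, (-797·703 / 583) = (-797 / 583)·(703 / 583).
First factor (-797 / 583):
(-797 / 583)
  = -(797 / 583)    [583 ≡ 3 mod 4 ⇒ (-1 / 583) = -1]
  = -(214 / 583)    [797 ≡ 214 mod 583]
  = -(107 / 583)    [583 ≡ 7 mod 8 ⇒ (2 / 583) = +1]
  = (583 / 107)    [QR: both ≡ 3 mod 4, sign flips]
  = (48 / 107)    [583 ≡ 48 mod 107]
  = (3 / 107)    [107 ≡ 3 mod 8 ⇒ (2 / 107)^4 = +1]
  = -(107 / 3)    [QR: both ≡ 3 mod 4, sign flips]
  = -(2 / 3)    [107 ≡ 2 mod 3]
  = (1 / 3)    [3 ≡ 3 mod 8 ⇒ (2 / 3) = -1]
  = 1    [(1 / 3) = 1]
Second factor (703 / 583):
(703 / 583)
  = (120 / 583)    [703 ≡ 120 mod 583]
  = (15 / 583)    [583 ≡ 7 mod 8 ⇒ (2 / 583)^3 = +1]
  = -(583 / 15)    [QR: both ≡ 3 mod 4, sign flips]
  = -(13 / 15)    [583 ≡ 13 mod 15]
  = -(15 / 13)    [QR: 13 ≡ 1 mod 4, sign kept]
  = -(2 / 13)    [15 ≡ 2 mod 13]
  = (1 / 13)    [13 ≡ 5 mod 8 ⇒ (2 / 13) = -1]
  = 1    [(1 / 13) = 1]
Product: (1)·(1) = 1.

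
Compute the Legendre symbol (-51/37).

-1

(-51/37)
  = (23/37)    [-51 ≡ 23 mod 37]
  = (37/23)    [QR: 37 ≡ 1 mod 4, sign kept]
  = (14/23)    [37 ≡ 14 mod 23]
  = (7/23)    [23 ≡ 7 mod 8 ⇒ (2/23) = +1]
  = -(23/7)    [QR: both ≡ 3 mod 4, sign flips]
  = -(2/7)    [23 ≡ 2 mod 7]
  = -(1/7)    [7 ≡ 7 mod 8 ⇒ (2/7) = +1]
  = -1    [(1/7) = 1]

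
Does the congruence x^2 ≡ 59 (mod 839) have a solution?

yes

Both 59 ≡ 3 and 839 ≡ 3 (mod 4), so reciprocity gives (59/839) = -(839/59). Reduce: 839 ≡ 13 (mod 59). Now have -(13/59).
13 ≡ 1 (mod 4), so quadratic reciprocity gives (13/59) = (59/13). Reduce: 59 ≡ 7 (mod 13). Now have -(7/13).
13 ≡ 1 (mod 4), so quadratic reciprocity gives (7/13) = (13/7). Reduce: 13 ≡ 6 (mod 7). Now have -(6/7).
Factor out 2: 6 = 2·3. Since 7 ≡ 7 (mod 8), (2/7) = +1. Now have -(3/7).
Both 3 ≡ 3 and 7 ≡ 3 (mod 4), so reciprocity gives (3/7) = -(7/3). Reduce: 7 ≡ 1 (mod 3). Now have (1/3).
(1/3) = 1. Collecting the sign factors: 1.
(59/839) = 1, and 839 is prime, so 59 is a quadratic residue mod 839.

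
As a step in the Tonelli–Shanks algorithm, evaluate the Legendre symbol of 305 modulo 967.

(305 / 967)
  = (967 / 305)    [QR: 305 ≡ 1 mod 4, sign kept]
  = (52 / 305)    [967 ≡ 52 mod 305]
  = (13 / 305)    [305 ≡ 1 mod 8 ⇒ (2 / 305)^2 = +1]
  = (305 / 13)    [QR: 13 ≡ 1 mod 4, sign kept]
  = (6 / 13)    [305 ≡ 6 mod 13]
  = -(3 / 13)    [13 ≡ 5 mod 8 ⇒ (2 / 13) = -1]
  = -(13 / 3)    [QR: 13 ≡ 1 mod 4, sign kept]
  = -(1 / 3)    [13 ≡ 1 mod 3]
  = -1    [(1 / 3) = 1]

-1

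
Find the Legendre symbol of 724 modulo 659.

1

(724/659)
  = (65/659)    [724 ≡ 65 mod 659]
  = (659/65)    [QR: 65 ≡ 1 mod 4, sign kept]
  = (9/65)    [659 ≡ 9 mod 65]
  = (65/9)    [QR: 9 ≡ 1 mod 4, sign kept]
  = (2/9)    [65 ≡ 2 mod 9]
  = (1/9)    [9 ≡ 1 mod 8 ⇒ (2/9) = +1]
  = 1    [(1/9) = 1]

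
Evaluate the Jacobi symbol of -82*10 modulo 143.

1

By multiplicativity, (-82·10/143) = (-82/143)·(10/143).
First factor (-82/143):
(-82/143)
  = (61/143)    [-82 ≡ 61 mod 143]
  = (143/61)    [QR: 61 ≡ 1 mod 4, sign kept]
  = (21/61)    [143 ≡ 21 mod 61]
  = (61/21)    [QR: 21 ≡ 1 mod 4, sign kept]
  = (19/21)    [61 ≡ 19 mod 21]
  = (21/19)    [QR: 21 ≡ 1 mod 4, sign kept]
  = (2/19)    [21 ≡ 2 mod 19]
  = -(1/19)    [19 ≡ 3 mod 8 ⇒ (2/19) = -1]
  = -1    [(1/19) = 1]
Second factor (10/143):
(10/143)
  = (5/143)    [143 ≡ 7 mod 8 ⇒ (2/143) = +1]
  = (143/5)    [QR: 5 ≡ 1 mod 4, sign kept]
  = (3/5)    [143 ≡ 3 mod 5]
  = (5/3)    [QR: 5 ≡ 1 mod 4, sign kept]
  = (2/3)    [5 ≡ 2 mod 3]
  = -(1/3)    [3 ≡ 3 mod 8 ⇒ (2/3) = -1]
  = -1    [(1/3) = 1]
Product: (-1)·(-1) = 1.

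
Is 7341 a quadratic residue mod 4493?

yes

Reduce the numerator: 7341 ≡ 2848 (mod 4493), so (7341/4493) = (2848/4493).
Factor out 2: 2848 = 2^5·89. Since 4493 ≡ 5 (mod 8), (2/4493) = -1, and (2/4493)^5 = -1. Now have -(89/4493).
89 ≡ 1 (mod 4), so quadratic reciprocity gives (89/4493) = (4493/89). Reduce: 4493 ≡ 43 (mod 89). Now have -(43/89).
89 ≡ 1 (mod 4), so quadratic reciprocity gives (43/89) = (89/43). Reduce: 89 ≡ 3 (mod 43). Now have -(3/43).
Both 3 ≡ 3 and 43 ≡ 3 (mod 4), so reciprocity gives (3/43) = -(43/3). Reduce: 43 ≡ 1 (mod 3). Now have (1/3).
(1/3) = 1. Collecting the sign factors: 1.
(7341/4493) = 1, and 4493 is prime, so 7341 is a quadratic residue mod 4493.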